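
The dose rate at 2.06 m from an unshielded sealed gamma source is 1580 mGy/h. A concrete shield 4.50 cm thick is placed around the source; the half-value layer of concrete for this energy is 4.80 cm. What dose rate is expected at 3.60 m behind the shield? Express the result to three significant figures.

Distance alone: (2.06/3.60)² = 0.3274, so 1580 × 0.3274 = 517.3 mGy/h.
Shield: 4.50/4.80 = 0.9375 half-value layers → attenuation 2^(−0.9375) = 0.5221.
Combined: 517.3 × 0.5221 = 270.1 mGy/h.

270 mGy/h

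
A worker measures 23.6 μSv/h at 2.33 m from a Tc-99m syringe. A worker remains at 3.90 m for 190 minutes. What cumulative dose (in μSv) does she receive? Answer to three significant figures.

Since intensity falls as 1/r², rate at 3.90 m:
23.6 × (2.33/3.90)² = 23.6 × 0.3569 = 8.423 μSv/h.
Dose = rate × time = 8.423 μSv/h × 3.167 h = 26.68 μSv.

26.7 μSv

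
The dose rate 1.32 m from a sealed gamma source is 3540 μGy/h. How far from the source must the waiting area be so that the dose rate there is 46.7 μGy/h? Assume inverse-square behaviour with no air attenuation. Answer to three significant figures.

11.5 m

Intensity scales as (d₁/d₂)², so d₂ = d₁·√(I₁/I₂).
I₁/I₂ = 3540/46.7 = 75.80, so d₂ = 1.32 × √75.80 = 11.49 m.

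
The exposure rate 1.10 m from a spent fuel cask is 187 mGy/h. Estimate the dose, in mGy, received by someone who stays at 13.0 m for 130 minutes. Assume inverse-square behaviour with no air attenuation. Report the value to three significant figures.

2.90 mGy

By the inverse-square law, rate at 13.0 m:
187 × (1.10/13.0)² = 187 × 0.007160 = 1.339 mGy/h.
Dose = rate × time = 1.339 mGy/h × 2.167 h = 2.902 mGy.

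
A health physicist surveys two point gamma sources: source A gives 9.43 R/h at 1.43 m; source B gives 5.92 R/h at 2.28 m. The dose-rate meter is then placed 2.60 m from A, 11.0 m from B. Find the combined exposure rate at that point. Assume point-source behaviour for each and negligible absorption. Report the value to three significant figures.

Each source contributes Iᵢ·(dᵢ/rᵢ)²; contributions add.
A: 9.43 × (1.43/2.60)² = 2.853 R/h
B: 5.92 × (2.28/11.0)² = 0.2543 R/h
Total = 2.853 + 0.2543 = 3.107 R/h.

3.11 R/h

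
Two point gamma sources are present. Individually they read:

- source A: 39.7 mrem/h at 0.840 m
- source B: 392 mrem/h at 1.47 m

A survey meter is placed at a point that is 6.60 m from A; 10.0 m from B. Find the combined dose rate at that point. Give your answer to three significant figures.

9.11 mrem/h

Each source contributes Iᵢ·(dᵢ/rᵢ)²; contributions add.
A: 39.7 × (0.840/6.60)² = 0.6431 mrem/h
B: 392 × (1.47/10.0)² = 8.471 mrem/h
Total = 0.6431 + 8.471 = 9.114 mrem/h.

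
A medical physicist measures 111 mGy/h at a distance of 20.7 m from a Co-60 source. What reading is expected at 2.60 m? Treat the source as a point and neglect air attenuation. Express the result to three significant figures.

Using I₁d₁² = I₂d₂², the rate at 2.60 m is
(20.7/2.60)² = 63.39, so 111 × 63.39 = 7036 mGy/h.

7040 mGy/h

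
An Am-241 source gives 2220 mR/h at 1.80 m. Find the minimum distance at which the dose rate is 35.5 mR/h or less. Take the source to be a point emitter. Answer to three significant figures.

By the inverse-square law, d₂ = d₁·√(I₁/I₂).
I₁/I₂ = 2220/35.5 = 62.54, so d₂ = 1.80 × √62.54 = 14.23 m.

14.2 m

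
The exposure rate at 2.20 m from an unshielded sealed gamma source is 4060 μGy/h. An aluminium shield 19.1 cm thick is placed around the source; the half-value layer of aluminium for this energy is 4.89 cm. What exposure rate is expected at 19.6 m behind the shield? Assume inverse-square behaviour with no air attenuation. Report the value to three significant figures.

3.41 μGy/h

Distance alone: (2.20/19.6)² = 0.01260, so 4060 × 0.01260 = 51.16 μGy/h.
Shield: 19.1/4.89 = 3.906 half-value layers → attenuation 2^(−3.906) = 0.06671.
Combined: 51.16 × 0.06671 = 3.413 μGy/h.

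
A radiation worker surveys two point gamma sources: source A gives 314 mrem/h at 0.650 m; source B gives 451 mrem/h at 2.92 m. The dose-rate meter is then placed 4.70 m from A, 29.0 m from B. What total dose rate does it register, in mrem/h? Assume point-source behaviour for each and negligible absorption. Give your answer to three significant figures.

10.6 mrem/h

By superposition, sum each source's inverse-square contribution:
A: 314 × (0.650/4.70)² = 6.006 mrem/h
B: 451 × (2.92/29.0)² = 4.572 mrem/h
Total = 6.006 + 4.572 = 10.58 mrem/h.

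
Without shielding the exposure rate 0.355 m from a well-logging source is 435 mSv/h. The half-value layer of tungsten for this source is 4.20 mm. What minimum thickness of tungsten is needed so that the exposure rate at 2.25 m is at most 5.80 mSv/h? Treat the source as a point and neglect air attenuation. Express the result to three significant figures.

3.78 mm

At 2.25 m, distance alone gives 435 × (0.355/2.25)² = 435 × 0.02489 = 10.83 mSv/h.
Further attenuation needed: 10.83/5.80 = 1.867.
n = log₂(1.867) = 0.9007 half-value layers.
Thickness = 0.9007 × 4.20 mm = 3.783 mm.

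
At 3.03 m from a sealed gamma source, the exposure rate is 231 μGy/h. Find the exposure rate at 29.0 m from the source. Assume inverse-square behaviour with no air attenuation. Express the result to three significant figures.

By the inverse-square law, the rate at 29.0 m is
231 × (3.03/29.0)² = 231 × 0.01092 = 2.523 μGy/h.

2.52 μGy/h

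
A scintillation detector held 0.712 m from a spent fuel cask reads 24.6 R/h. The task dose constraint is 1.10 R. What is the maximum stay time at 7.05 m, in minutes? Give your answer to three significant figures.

263 min

By the inverse-square law, rate at 7.05 m:
24.6 × (0.712/7.05)² = 24.6 × 0.01020 = 0.2509 R/h.
Stay time = 1.10 R ÷ 0.2509 R/h = 4.384 h = 263.0 min.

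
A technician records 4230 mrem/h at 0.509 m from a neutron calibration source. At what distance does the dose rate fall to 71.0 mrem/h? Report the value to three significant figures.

3.93 m

Using I₁d₁² = I₂d₂², d₂ = d₁·√(I₁/I₂).
I₁/I₂ = 4230/71.0 = 59.58, so d₂ = 0.509 × √59.58 = 3.929 m.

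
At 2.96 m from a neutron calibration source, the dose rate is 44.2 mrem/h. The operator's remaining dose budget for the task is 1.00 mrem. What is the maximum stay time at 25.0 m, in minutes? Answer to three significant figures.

Applying the 1/r² law, rate at 25.0 m:
44.2 × (2.96/25.0)² = 44.2 × 0.01402 = 0.6197 mrem/h.
Stay time = 1.00 mrem ÷ 0.6197 mrem/h = 1.614 h = 96.84 min.

96.8 min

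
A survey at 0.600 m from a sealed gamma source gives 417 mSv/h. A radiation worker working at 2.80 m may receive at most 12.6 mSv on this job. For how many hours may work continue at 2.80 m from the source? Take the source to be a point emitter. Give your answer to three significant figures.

Since intensity falls as 1/r², rate at 2.80 m:
417 × (0.600/2.80)² = 417 × 0.04592 = 19.15 mSv/h.
Stay time = 12.6 mSv ÷ 19.15 mSv/h = 0.6580 h.

0.658 h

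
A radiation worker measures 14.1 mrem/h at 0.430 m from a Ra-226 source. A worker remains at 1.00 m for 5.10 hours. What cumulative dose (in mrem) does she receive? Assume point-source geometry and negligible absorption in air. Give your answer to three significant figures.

Applying the 1/r² law, rate at 1.00 m:
(0.430/1.00)² = 0.1849, so 14.1 × 0.1849 = 2.607 mrem/h.
Dose = rate × time = 2.607 mrem/h × 5.100 h = 13.30 mrem.

13.3 mrem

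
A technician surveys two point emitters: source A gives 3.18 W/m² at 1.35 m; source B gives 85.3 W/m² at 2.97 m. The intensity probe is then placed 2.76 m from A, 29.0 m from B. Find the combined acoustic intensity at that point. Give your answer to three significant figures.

Each source contributes Iᵢ·(dᵢ/rᵢ)²; contributions add.
A: 3.18 × (1.35/2.76)² = 0.7608 W/m²
B: 85.3 × (2.97/29.0)² = 0.8947 W/m²
Total = 0.7608 + 0.8947 = 1.655 W/m².

1.66 W/m²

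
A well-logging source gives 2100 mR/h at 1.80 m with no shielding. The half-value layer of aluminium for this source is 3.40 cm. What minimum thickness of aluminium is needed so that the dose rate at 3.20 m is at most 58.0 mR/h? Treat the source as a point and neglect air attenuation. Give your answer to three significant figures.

At 3.20 m, distance alone gives (1.80/3.20)² = 0.3164, so 2100 × 0.3164 = 664.4 mR/h.
Further attenuation needed: 664.4/58.0 = 11.46.
n = log₂(11.46) = 3.519 half-value layers.
Thickness = 3.519 × 3.40 cm = 11.96 cm.

12.0 cm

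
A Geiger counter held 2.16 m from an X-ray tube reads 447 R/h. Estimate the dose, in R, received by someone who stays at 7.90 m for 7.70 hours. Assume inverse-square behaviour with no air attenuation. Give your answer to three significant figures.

257 R

Applying the 1/r² law, rate at 7.90 m:
(2.16/7.90)² = 0.07476, so 447 × 0.07476 = 33.42 R/h.
Dose = rate × time = 33.42 R/h × 7.700 h = 257.3 R.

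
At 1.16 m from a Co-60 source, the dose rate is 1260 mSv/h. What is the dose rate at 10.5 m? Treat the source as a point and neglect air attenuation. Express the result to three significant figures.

Applying the 1/r² law, the rate at 10.5 m is
1260 × (1.16/10.5)² = 1260 × 0.01220 = 15.37 mSv/h.

15.4 mSv/h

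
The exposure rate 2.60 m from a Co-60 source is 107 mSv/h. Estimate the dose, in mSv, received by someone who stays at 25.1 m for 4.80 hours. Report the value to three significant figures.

Intensity scales as (d₁/d₂)², so rate at 25.1 m:
107 × (2.60/25.1)² = 107 × 0.01073 = 1.148 mSv/h.
Dose = rate × time = 1.148 mSv/h × 4.800 h = 5.510 mSv.

5.51 mSv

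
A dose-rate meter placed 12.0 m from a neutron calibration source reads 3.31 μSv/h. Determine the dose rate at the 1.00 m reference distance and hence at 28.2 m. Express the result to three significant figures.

477 μSv/h; 0.599 μSv/h

Intensity scales as (d₁/d₂)², so
At 1.00 m: (12.0/1.00)² = 144.0, so 3.31 × 144.0 = 476.6 μSv/h
At 28.2 m: 476.6 × (1.00/28.2)² = 476.6 × 0.001257 = 0.5991 μSv/h.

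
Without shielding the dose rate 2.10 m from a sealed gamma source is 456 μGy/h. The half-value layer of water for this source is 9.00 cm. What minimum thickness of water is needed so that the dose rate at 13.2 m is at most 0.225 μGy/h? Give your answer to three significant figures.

At 13.2 m, distance alone gives (2.10/13.2)² = 0.02531, so 456 × 0.02531 = 11.54 μGy/h.
Further attenuation needed: 11.54/0.225 = 51.29.
n = log₂(51.29) = 5.681 half-value layers.
Thickness = 5.681 × 9.00 cm = 51.13 cm.

51.1 cm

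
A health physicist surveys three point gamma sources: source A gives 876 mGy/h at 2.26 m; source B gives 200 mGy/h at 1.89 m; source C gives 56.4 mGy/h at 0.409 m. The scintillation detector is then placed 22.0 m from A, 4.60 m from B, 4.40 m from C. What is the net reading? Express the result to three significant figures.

43.5 mGy/h

Each source contributes Iᵢ·(dᵢ/rᵢ)²; contributions add.
A: 876 × (2.26/22.0)² = 9.244 mGy/h
B: 200 × (1.89/4.60)² = 33.76 mGy/h
C: 56.4 × (0.409/4.40)² = 0.4873 mGy/h
Total = 9.244 + 33.76 + 0.4873 = 43.49 mGy/h.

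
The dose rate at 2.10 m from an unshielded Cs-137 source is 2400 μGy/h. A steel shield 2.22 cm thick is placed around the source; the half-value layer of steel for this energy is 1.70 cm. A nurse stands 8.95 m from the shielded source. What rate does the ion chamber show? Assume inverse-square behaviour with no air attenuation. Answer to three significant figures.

Distance alone: 2400 × (2.10/8.95)² = 2400 × 0.05505 = 132.1 μGy/h.
Shield: 2.22/1.70 = 1.306 half-value layers → attenuation 2^(−1.306) = 0.4044.
Combined: 132.1 × 0.4044 = 53.42 μGy/h.

53.4 μGy/h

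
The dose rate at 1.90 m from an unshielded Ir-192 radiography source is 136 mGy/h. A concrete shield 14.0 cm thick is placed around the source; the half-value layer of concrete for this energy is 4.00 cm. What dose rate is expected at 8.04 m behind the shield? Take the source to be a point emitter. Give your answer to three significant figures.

0.671 mGy/h

Distance alone: (1.90/8.04)² = 0.05585, so 136 × 0.05585 = 7.596 mGy/h.
Shield: 14.0/4.00 = 3.500 half-value layers → attenuation 2^(−3.500) = 0.08839.
Combined: 7.596 × 0.08839 = 0.6714 mGy/h.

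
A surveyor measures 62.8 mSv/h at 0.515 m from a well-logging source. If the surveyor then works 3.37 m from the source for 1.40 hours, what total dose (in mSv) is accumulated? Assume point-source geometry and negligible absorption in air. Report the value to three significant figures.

By the inverse-square law, rate at 3.37 m:
(0.515/3.37)² = 0.02335, so 62.8 × 0.02335 = 1.466 mSv/h.
Dose = rate × time = 1.466 mSv/h × 1.400 h = 2.052 mSv.

2.05 mSv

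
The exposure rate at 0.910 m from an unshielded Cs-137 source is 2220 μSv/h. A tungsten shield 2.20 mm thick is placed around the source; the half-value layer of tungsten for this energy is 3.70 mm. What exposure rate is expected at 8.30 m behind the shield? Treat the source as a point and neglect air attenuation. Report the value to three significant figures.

17.7 μSv/h

Distance alone: 2220 × (0.910/8.30)² = 2220 × 0.01202 = 26.68 μSv/h.
Shield: 2.20/3.70 = 0.5946 half-value layers → attenuation 2^(−0.5946) = 0.6622.
Combined: 26.68 × 0.6622 = 17.67 μSv/h.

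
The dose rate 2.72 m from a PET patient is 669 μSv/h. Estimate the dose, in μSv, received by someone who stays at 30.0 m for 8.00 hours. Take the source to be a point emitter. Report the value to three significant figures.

44.0 μSv

By the inverse-square law, rate at 30.0 m:
669 × (2.72/30.0)² = 669 × 0.008220 = 5.499 μSv/h.
Dose = rate × time = 5.499 μSv/h × 8.000 h = 43.99 μSv.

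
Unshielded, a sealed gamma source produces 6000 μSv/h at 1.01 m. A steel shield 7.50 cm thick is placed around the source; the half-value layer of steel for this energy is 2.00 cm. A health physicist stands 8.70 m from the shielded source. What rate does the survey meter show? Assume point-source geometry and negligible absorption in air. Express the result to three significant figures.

6.01 μSv/h

Distance alone: 6000 × (1.01/8.70)² = 6000 × 0.01348 = 80.88 μSv/h.
Shield: 7.50/2.00 = 3.750 half-value layers → attenuation 2^(−3.750) = 0.07433.
Combined: 80.88 × 0.07433 = 6.012 μSv/h.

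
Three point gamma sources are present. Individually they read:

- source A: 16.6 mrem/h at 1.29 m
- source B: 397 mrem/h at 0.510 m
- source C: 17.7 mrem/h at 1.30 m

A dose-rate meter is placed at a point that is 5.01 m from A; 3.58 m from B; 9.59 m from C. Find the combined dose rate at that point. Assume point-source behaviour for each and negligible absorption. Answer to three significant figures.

By superposition, sum each source's inverse-square contribution:
A: 16.6 × (1.29/5.01)² = 1.101 mrem/h
B: 397 × (0.510/3.58)² = 8.057 mrem/h
C: 17.7 × (1.30/9.59)² = 0.3253 mrem/h
Total = 1.101 + 8.057 + 0.3253 = 9.483 mrem/h.

9.48 mrem/h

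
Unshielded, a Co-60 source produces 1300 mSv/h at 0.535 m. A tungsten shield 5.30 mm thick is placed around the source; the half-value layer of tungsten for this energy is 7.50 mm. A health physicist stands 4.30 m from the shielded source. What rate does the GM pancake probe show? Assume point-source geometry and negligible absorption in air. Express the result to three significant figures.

12.3 mSv/h

Distance alone: (0.535/4.30)² = 0.01548, so 1300 × 0.01548 = 20.12 mSv/h.
Shield: 5.30/7.50 = 0.7067 half-value layers → attenuation 2^(−0.7067) = 0.6127.
Combined: 20.12 × 0.6127 = 12.33 mSv/h.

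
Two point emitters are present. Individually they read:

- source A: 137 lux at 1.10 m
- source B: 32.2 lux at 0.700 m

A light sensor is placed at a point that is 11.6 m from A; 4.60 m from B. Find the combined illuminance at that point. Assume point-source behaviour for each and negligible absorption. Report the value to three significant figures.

Each source contributes Iᵢ·(dᵢ/rᵢ)²; contributions add.
A: 137 × (1.10/11.6)² = 1.232 lux
B: 32.2 × (0.700/4.60)² = 0.7457 lux
Total = 1.232 + 0.7457 = 1.978 lux.

1.98 lux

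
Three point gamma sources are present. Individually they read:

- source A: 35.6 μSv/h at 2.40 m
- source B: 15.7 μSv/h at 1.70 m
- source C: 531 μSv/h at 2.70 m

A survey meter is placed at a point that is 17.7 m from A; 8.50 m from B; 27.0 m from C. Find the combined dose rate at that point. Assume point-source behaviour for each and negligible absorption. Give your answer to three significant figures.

By superposition, sum each source's inverse-square contribution:
A: 35.6 × (2.40/17.7)² = 0.6545 μSv/h
B: 15.7 × (1.70/8.50)² = 0.6280 μSv/h
C: 531 × (2.70/27.0)² = 5.310 μSv/h
Total = 0.6545 + 0.6280 + 5.310 = 6.592 μSv/h.

6.59 μSv/h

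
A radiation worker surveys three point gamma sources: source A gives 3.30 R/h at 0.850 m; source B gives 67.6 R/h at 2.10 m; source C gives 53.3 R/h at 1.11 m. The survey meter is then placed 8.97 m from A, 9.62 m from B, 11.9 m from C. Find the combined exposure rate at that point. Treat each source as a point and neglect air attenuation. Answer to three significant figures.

3.71 R/h

Each source contributes Iᵢ·(dᵢ/rᵢ)²; contributions add.
A: 3.30 × (0.850/8.97)² = 0.02963 R/h
B: 67.6 × (2.10/9.62)² = 3.221 R/h
C: 53.3 × (1.11/11.9)² = 0.4637 R/h
Total = 0.02963 + 3.221 + 0.4637 = 3.714 R/h.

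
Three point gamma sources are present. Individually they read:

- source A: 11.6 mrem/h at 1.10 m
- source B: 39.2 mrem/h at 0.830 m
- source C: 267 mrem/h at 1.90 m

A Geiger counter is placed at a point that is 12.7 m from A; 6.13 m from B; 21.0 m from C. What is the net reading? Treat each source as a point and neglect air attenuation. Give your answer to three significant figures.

Each source contributes Iᵢ·(dᵢ/rᵢ)²; contributions add.
A: 11.6 × (1.10/12.7)² = 0.08702 mrem/h
B: 39.2 × (0.830/6.13)² = 0.7187 mrem/h
C: 267 × (1.90/21.0)² = 2.186 mrem/h
Total = 0.08702 + 0.7187 + 2.186 = 2.992 mrem/h.

2.99 mrem/h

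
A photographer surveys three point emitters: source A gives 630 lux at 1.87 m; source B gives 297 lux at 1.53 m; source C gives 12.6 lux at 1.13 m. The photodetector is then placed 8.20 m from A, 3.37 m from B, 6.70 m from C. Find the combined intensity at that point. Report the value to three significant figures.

94.3 lux

By superposition, sum each source's inverse-square contribution:
A: 630 × (1.87/8.20)² = 32.76 lux
B: 297 × (1.53/3.37)² = 61.22 lux
C: 12.6 × (1.13/6.70)² = 0.3584 lux
Total = 32.76 + 61.22 + 0.3584 = 94.34 lux.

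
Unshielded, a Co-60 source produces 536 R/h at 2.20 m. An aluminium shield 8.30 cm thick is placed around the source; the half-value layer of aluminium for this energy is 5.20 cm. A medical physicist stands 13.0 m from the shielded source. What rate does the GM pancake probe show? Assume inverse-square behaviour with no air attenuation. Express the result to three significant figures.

5.08 R/h

Distance alone: 536 × (2.20/13.0)² = 536 × 0.02864 = 15.35 R/h.
Shield: 8.30/5.20 = 1.596 half-value layers → attenuation 2^(−1.596) = 0.3308.
Combined: 15.35 × 0.3308 = 5.078 R/h.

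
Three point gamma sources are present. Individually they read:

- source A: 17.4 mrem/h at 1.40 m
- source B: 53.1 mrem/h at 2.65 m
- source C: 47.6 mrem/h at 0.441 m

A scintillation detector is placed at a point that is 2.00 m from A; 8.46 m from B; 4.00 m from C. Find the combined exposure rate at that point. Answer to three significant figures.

Each source contributes Iᵢ·(dᵢ/rᵢ)²; contributions add.
A: 17.4 × (1.40/2.00)² = 8.526 mrem/h
B: 53.1 × (2.65/8.46)² = 5.210 mrem/h
C: 47.6 × (0.441/4.00)² = 0.5786 mrem/h
Total = 8.526 + 5.210 + 0.5786 = 14.31 mrem/h.

14.3 mrem/h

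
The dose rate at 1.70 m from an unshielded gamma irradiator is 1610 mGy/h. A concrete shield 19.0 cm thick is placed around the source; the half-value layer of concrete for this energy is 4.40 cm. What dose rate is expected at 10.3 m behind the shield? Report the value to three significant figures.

Distance alone: (1.70/10.3)² = 0.02724, so 1610 × 0.02724 = 43.86 mGy/h.
Shield: 19.0/4.40 = 4.318 half-value layers → attenuation 2^(−4.318) = 0.05014.
Combined: 43.86 × 0.05014 = 2.199 mGy/h.

2.20 mGy/h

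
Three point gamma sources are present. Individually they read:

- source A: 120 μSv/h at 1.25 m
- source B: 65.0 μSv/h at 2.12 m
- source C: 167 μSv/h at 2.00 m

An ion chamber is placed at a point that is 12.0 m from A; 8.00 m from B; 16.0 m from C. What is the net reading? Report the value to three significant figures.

8.48 μSv/h

Each source contributes Iᵢ·(dᵢ/rᵢ)²; contributions add.
A: 120 × (1.25/12.0)² = 1.302 μSv/h
B: 65.0 × (2.12/8.00)² = 4.565 μSv/h
C: 167 × (2.00/16.0)² = 2.609 μSv/h
Total = 1.302 + 4.565 + 2.609 = 8.476 μSv/h.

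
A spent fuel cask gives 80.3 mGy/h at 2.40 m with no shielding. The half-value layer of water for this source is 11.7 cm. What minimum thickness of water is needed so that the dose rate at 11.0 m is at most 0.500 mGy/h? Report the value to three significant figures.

34.3 cm

At 11.0 m, distance alone gives 80.3 × (2.40/11.0)² = 80.3 × 0.04760 = 3.822 mGy/h.
Further attenuation needed: 3.822/0.500 = 7.644.
n = log₂(7.644) = 2.934 half-value layers.
Thickness = 2.934 × 11.7 cm = 34.33 cm.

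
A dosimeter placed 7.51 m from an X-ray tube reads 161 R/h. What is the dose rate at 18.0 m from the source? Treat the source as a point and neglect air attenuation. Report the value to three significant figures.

28.0 R/h

Using I₁d₁² = I₂d₂², scaling from 7.51 m to 18.0 m:
161 × (7.51/18.0)² = 161 × 0.1741 = 28.03 R/h.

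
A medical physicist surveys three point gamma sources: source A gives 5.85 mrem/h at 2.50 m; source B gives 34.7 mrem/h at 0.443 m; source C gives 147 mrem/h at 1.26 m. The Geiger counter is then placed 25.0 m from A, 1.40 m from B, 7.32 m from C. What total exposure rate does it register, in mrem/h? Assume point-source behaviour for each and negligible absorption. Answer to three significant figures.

Each source contributes Iᵢ·(dᵢ/rᵢ)²; contributions add.
A: 5.85 × (2.50/25.0)² = 0.05850 mrem/h
B: 34.7 × (0.443/1.40)² = 3.474 mrem/h
C: 147 × (1.26/7.32)² = 4.355 mrem/h
Total = 0.05850 + 3.474 + 4.355 = 7.888 mrem/h.

7.89 mrem/h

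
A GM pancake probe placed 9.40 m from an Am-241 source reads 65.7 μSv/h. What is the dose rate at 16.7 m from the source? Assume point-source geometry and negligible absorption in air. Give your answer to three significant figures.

Since intensity falls as 1/r², scaling from 9.40 m to 16.7 m:
65.7 × (9.40/16.7)² = 65.7 × 0.3168 = 20.81 μSv/h.

20.8 μSv/h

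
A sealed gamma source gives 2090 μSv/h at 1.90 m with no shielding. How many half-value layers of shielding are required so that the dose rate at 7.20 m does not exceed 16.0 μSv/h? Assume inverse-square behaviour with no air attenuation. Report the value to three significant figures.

At 7.20 m, distance alone gives (1.90/7.20)² = 0.06964, so 2090 × 0.06964 = 145.5 μSv/h.
Further attenuation needed: 145.5/16.0 = 9.094.
n = log₂(9.094) = 3.185 half-value layers.

3.19 half-value layers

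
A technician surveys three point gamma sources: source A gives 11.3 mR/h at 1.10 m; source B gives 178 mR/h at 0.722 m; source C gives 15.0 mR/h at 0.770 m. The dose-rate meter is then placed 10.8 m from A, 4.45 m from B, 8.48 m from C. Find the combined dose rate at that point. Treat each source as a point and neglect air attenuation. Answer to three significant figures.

Each source contributes Iᵢ·(dᵢ/rᵢ)²; contributions add.
A: 11.3 × (1.10/10.8)² = 0.1172 mR/h
B: 178 × (0.722/4.45)² = 4.686 mR/h
C: 15.0 × (0.770/8.48)² = 0.1237 mR/h
Total = 0.1172 + 4.686 + 0.1237 = 4.927 mR/h.

4.93 mR/h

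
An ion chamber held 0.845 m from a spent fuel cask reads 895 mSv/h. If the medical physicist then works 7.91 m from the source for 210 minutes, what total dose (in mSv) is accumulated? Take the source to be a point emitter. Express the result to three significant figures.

35.7 mSv

Using I₁d₁² = I₂d₂², rate at 7.91 m:
895 × (0.845/7.91)² = 895 × 0.01141 = 10.21 mSv/h.
Dose = rate × time = 10.21 mSv/h × 3.500 h = 35.73 mSv.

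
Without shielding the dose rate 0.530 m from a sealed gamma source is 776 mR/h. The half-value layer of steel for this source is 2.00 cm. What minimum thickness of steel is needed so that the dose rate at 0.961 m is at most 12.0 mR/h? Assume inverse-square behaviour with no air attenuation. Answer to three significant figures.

8.60 cm

At 0.961 m, distance alone gives 776 × (0.530/0.961)² = 776 × 0.3042 = 236.1 mR/h.
Further attenuation needed: 236.1/12.0 = 19.68.
n = log₂(19.68) = 4.299 half-value layers.
Thickness = 4.299 × 2.00 cm = 8.598 cm.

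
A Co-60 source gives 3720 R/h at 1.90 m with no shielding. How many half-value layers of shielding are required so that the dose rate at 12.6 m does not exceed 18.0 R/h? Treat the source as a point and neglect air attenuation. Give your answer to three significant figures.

2.23 half-value layers

At 12.6 m, distance alone gives 3720 × (1.90/12.6)² = 3720 × 0.02274 = 84.59 R/h.
Further attenuation needed: 84.59/18.0 = 4.699.
n = log₂(4.699) = 2.232 half-value layers.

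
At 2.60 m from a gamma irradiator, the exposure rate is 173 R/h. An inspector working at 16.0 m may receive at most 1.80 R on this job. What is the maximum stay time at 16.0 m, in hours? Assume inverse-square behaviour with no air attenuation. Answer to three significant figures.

0.394 h

Since intensity falls as 1/r², rate at 16.0 m:
173 × (2.60/16.0)² = 173 × 0.02641 = 4.569 R/h.
Stay time = 1.80 R ÷ 4.569 R/h = 0.3940 h.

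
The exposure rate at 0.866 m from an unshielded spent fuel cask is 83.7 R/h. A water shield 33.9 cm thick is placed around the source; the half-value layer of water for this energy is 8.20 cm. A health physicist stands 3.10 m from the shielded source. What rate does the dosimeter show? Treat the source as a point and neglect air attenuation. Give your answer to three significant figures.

0.372 R/h

Distance alone: (0.866/3.10)² = 0.07804, so 83.7 × 0.07804 = 6.532 R/h.
Shield: 33.9/8.20 = 4.134 half-value layers → attenuation 2^(−4.134) = 0.05696.
Combined: 6.532 × 0.05696 = 0.3721 R/h.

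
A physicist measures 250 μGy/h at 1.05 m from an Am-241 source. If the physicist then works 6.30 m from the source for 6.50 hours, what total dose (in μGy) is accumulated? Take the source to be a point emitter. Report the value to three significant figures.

By the inverse-square law, rate at 6.30 m:
250 × (1.05/6.30)² = 250 × 0.02778 = 6.945 μGy/h.
Dose = rate × time = 6.945 μGy/h × 6.500 h = 45.14 μGy.

45.1 μGy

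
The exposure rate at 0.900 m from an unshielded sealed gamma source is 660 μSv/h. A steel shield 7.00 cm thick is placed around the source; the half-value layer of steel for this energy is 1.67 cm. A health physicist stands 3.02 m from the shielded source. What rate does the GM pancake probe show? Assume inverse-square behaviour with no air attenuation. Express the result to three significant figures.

3.21 μSv/h

Distance alone: (0.900/3.02)² = 0.08881, so 660 × 0.08881 = 58.61 μSv/h.
Shield: 7.00/1.67 = 4.192 half-value layers → attenuation 2^(−4.192) = 0.05471.
Combined: 58.61 × 0.05471 = 3.207 μSv/h.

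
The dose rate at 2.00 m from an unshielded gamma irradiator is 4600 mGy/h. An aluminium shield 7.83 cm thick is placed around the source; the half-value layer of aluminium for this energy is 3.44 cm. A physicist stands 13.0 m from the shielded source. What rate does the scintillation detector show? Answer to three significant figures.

22.5 mGy/h

Distance alone: (2.00/13.0)² = 0.02367, so 4600 × 0.02367 = 108.9 mGy/h.
Shield: 7.83/3.44 = 2.276 half-value layers → attenuation 2^(−2.276) = 0.2065.
Combined: 108.9 × 0.2065 = 22.49 mGy/h.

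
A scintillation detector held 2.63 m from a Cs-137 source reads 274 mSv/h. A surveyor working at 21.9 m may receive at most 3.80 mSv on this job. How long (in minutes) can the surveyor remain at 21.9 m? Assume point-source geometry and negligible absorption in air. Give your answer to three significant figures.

Using I₁d₁² = I₂d₂², rate at 21.9 m:
(2.63/21.9)² = 0.01442, so 274 × 0.01442 = 3.951 mSv/h.
Stay time = 3.80 mSv ÷ 3.951 mSv/h = 0.9618 h = 57.71 min.

57.7 min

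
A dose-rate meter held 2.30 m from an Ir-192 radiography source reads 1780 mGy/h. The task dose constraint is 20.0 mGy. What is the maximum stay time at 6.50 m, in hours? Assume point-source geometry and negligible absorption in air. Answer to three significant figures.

Using I₁d₁² = I₂d₂², rate at 6.50 m:
1780 × (2.30/6.50)² = 1780 × 0.1252 = 222.9 mGy/h.
Stay time = 20.0 mGy ÷ 222.9 mGy/h = 0.08973 h.

0.0897 h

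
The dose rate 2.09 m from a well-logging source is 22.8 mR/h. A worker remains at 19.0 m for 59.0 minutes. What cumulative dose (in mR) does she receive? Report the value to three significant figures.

0.271 mR

Applying the 1/r² law, rate at 19.0 m:
22.8 × (2.09/19.0)² = 22.8 × 0.01210 = 0.2759 mR/h.
Dose = rate × time = 0.2759 mR/h × 0.9833 h = 0.2713 mR.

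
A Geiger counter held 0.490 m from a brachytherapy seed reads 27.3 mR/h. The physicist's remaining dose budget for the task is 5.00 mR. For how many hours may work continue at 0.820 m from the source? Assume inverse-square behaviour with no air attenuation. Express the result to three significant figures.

Intensity scales as (d₁/d₂)², so rate at 0.820 m:
27.3 × (0.490/0.820)² = 27.3 × 0.3571 = 9.749 mR/h.
Stay time = 5.00 mR ÷ 9.749 mR/h = 0.5129 h.

0.513 h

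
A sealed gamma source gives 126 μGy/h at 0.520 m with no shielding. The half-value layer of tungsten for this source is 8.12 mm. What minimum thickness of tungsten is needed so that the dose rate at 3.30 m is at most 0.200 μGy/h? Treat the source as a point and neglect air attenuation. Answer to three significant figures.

At 3.30 m, distance alone gives (0.520/3.30)² = 0.02483, so 126 × 0.02483 = 3.129 μGy/h.
Further attenuation needed: 3.129/0.200 = 15.64.
n = log₂(15.64) = 3.967 half-value layers.
Thickness = 3.967 × 8.12 mm = 32.21 mm.

32.2 mm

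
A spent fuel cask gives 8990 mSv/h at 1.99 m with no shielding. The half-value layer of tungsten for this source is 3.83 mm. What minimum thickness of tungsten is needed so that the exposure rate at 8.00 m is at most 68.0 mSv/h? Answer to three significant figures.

11.6 mm

At 8.00 m, distance alone gives 8990 × (1.99/8.00)² = 8990 × 0.06188 = 556.3 mSv/h.
Further attenuation needed: 556.3/68.0 = 8.181.
n = log₂(8.181) = 3.032 half-value layers.
Thickness = 3.032 × 3.83 mm = 11.61 mm.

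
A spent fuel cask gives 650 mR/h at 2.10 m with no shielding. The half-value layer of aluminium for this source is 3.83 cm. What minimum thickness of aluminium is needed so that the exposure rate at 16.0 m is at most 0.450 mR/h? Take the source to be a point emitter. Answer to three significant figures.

At 16.0 m, distance alone gives (2.10/16.0)² = 0.01723, so 650 × 0.01723 = 11.20 mR/h.
Further attenuation needed: 11.20/0.450 = 24.89.
n = log₂(24.89) = 4.637 half-value layers.
Thickness = 4.637 × 3.83 cm = 17.76 cm.

17.8 cm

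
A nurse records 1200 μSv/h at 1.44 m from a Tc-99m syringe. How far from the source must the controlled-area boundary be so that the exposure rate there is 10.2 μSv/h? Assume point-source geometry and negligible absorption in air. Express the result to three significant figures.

Using I₁d₁² = I₂d₂², d₂ = d₁·√(I₁/I₂).
I₁/I₂ = 1200/10.2 = 117.6, so d₂ = 1.44 × √117.6 = 15.62 m.

15.6 m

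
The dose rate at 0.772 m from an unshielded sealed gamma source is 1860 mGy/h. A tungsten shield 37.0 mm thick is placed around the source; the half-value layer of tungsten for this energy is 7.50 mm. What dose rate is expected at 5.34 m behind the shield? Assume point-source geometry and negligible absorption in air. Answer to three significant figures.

Distance alone: (0.772/5.34)² = 0.02090, so 1860 × 0.02090 = 38.87 mGy/h.
Shield: 37.0/7.50 = 4.933 half-value layers → attenuation 2^(−4.933) = 0.03274.
Combined: 38.87 × 0.03274 = 1.273 mGy/h.

1.27 mGy/h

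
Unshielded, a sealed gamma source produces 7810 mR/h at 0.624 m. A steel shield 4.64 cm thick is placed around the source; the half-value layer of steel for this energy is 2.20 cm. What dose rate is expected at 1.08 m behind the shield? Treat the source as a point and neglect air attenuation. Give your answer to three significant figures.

Distance alone: 7810 × (0.624/1.08)² = 7810 × 0.3338 = 2607 mR/h.
Shield: 4.64/2.20 = 2.109 half-value layers → attenuation 2^(−2.109) = 0.2318.
Combined: 2607 × 0.2318 = 604.3 mR/h.

604 mR/h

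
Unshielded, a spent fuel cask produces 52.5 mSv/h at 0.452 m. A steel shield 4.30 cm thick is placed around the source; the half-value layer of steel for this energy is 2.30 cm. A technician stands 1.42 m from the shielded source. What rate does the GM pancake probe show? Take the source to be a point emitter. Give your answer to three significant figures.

1.46 mSv/h

Distance alone: (0.452/1.42)² = 0.1013, so 52.5 × 0.1013 = 5.318 mSv/h.
Shield: 4.30/2.30 = 1.870 half-value layers → attenuation 2^(−1.870) = 0.2736.
Combined: 5.318 × 0.2736 = 1.455 mSv/h.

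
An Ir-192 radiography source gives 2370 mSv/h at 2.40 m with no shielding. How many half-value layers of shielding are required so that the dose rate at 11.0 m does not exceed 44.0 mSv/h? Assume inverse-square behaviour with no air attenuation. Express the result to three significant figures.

At 11.0 m, distance alone gives 2370 × (2.40/11.0)² = 2370 × 0.04760 = 112.8 mSv/h.
Further attenuation needed: 112.8/44.0 = 2.564.
n = log₂(2.564) = 1.358 half-value layers.

1.36 half-value layers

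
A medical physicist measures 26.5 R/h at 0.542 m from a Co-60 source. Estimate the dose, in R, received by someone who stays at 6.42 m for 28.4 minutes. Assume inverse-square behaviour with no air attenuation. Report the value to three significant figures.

Applying the 1/r² law, rate at 6.42 m:
26.5 × (0.542/6.42)² = 26.5 × 0.007127 = 0.1889 R/h.
Dose = rate × time = 0.1889 R/h × 0.4733 h = 0.08941 R.

0.0894 R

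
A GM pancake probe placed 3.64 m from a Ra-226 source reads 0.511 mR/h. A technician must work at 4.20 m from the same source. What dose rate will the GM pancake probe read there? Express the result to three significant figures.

0.384 mR/h

Intensity scales as (d₁/d₂)², so scaling from 3.64 m to 4.20 m:
(3.64/4.20)² = 0.7511, so 0.511 × 0.7511 = 0.3838 mR/h.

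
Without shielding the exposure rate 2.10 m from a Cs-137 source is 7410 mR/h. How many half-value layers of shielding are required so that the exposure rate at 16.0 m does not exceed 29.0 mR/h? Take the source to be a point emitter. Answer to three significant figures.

At 16.0 m, distance alone gives 7410 × (2.10/16.0)² = 7410 × 0.01723 = 127.7 mR/h.
Further attenuation needed: 127.7/29.0 = 4.403.
n = log₂(4.403) = 2.138 half-value layers.

2.14 half-value layers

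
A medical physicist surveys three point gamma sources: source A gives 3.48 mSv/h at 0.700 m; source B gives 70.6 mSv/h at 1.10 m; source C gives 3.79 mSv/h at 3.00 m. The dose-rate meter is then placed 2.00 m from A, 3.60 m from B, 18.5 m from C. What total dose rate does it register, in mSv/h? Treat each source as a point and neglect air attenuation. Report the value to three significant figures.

7.12 mSv/h

Each source contributes Iᵢ·(dᵢ/rᵢ)²; contributions add.
A: 3.48 × (0.700/2.00)² = 0.4263 mSv/h
B: 70.6 × (1.10/3.60)² = 6.592 mSv/h
C: 3.79 × (3.00/18.5)² = 0.09966 mSv/h
Total = 0.4263 + 6.592 + 0.09966 = 7.118 mSv/h.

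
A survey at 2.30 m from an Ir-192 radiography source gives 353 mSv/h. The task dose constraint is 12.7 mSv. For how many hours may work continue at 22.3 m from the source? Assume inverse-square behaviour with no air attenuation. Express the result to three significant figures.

3.38 h

By the inverse-square law, rate at 22.3 m:
353 × (2.30/22.3)² = 353 × 0.01064 = 3.756 mSv/h.
Stay time = 12.7 mSv ÷ 3.756 mSv/h = 3.381 h.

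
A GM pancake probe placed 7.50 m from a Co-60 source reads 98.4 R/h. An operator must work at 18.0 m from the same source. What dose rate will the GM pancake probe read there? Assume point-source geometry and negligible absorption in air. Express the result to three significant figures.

17.1 R/h

Since intensity falls as 1/r², scaling from 7.50 m to 18.0 m:
98.4 × (7.50/18.0)² = 98.4 × 0.1736 = 17.08 R/h.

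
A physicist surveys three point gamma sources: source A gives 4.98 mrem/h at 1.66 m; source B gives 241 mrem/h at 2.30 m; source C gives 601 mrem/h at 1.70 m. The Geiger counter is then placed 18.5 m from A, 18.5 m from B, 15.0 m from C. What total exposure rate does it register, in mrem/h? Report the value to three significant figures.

Each source contributes Iᵢ·(dᵢ/rᵢ)²; contributions add.
A: 4.98 × (1.66/18.5)² = 0.04010 mrem/h
B: 241 × (2.30/18.5)² = 3.725 mrem/h
C: 601 × (1.70/15.0)² = 7.720 mrem/h
Total = 0.04010 + 3.725 + 7.720 = 11.49 mrem/h.

11.5 mrem/h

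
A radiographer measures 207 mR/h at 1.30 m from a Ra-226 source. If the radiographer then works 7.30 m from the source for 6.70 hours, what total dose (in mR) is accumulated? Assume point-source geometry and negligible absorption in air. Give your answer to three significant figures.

44.0 mR

Applying the 1/r² law, rate at 7.30 m:
207 × (1.30/7.30)² = 207 × 0.03171 = 6.564 mR/h.
Dose = rate × time = 6.564 mR/h × 6.700 h = 43.98 mR.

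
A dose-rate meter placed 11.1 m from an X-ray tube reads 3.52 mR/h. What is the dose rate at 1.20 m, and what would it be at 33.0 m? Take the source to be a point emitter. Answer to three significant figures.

Intensity scales as (d₁/d₂)², so
At 1.20 m: (11.1/1.20)² = 85.56, so 3.52 × 85.56 = 301.2 mR/h
At 33.0 m: 301.2 × (1.20/33.0)² = 301.2 × 0.001322 = 0.3982 mR/h.

301 mR/h; 0.398 mR/h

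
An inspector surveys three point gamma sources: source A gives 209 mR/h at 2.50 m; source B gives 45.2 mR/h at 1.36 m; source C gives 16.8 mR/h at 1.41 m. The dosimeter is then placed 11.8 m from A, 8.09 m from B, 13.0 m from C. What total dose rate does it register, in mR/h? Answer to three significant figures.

10.9 mR/h

Each source contributes Iᵢ·(dᵢ/rᵢ)²; contributions add.
A: 209 × (2.50/11.8)² = 9.381 mR/h
B: 45.2 × (1.36/8.09)² = 1.277 mR/h
C: 16.8 × (1.41/13.0)² = 0.1976 mR/h
Total = 9.381 + 1.277 + 0.1976 = 10.86 mR/h.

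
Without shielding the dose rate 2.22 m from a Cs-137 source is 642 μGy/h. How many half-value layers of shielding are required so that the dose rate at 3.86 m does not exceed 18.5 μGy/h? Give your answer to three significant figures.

3.52 half-value layers

At 3.86 m, distance alone gives 642 × (2.22/3.86)² = 642 × 0.3308 = 212.4 μGy/h.
Further attenuation needed: 212.4/18.5 = 11.48.
n = log₂(11.48) = 3.521 half-value layers.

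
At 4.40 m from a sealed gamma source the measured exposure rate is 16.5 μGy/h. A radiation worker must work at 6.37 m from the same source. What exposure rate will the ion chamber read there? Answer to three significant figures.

Applying the 1/r² law, scaling from 4.40 m to 6.37 m:
(4.40/6.37)² = 0.4771, so 16.5 × 0.4771 = 7.872 μGy/h.

7.87 μGy/h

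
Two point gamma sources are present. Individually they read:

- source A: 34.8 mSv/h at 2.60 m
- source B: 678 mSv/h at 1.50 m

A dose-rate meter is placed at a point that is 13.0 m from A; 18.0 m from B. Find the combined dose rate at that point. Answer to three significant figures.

6.10 mSv/h

By superposition, sum each source's inverse-square contribution:
A: 34.8 × (2.60/13.0)² = 1.392 mSv/h
B: 678 × (1.50/18.0)² = 4.708 mSv/h
Total = 1.392 + 4.708 = 6.100 mSv/h.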